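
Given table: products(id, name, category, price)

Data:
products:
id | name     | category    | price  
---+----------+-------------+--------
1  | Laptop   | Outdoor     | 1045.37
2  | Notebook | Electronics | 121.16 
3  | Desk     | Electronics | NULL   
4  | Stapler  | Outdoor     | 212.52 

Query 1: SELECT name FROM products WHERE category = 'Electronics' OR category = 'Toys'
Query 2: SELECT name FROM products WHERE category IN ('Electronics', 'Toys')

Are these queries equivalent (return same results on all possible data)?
Yes, equivalent

Both queries return: [('Desk',), ('Notebook',)]

Reason: OR vs IN are equivalent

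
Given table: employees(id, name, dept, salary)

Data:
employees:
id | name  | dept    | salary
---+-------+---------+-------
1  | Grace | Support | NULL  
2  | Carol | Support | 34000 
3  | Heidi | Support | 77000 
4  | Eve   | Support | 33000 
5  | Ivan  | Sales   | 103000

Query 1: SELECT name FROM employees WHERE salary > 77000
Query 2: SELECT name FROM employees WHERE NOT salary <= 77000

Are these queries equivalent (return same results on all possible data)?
Yes, equivalent

Both queries return: [('Ivan',)]

Reason: Both filter salary > 77000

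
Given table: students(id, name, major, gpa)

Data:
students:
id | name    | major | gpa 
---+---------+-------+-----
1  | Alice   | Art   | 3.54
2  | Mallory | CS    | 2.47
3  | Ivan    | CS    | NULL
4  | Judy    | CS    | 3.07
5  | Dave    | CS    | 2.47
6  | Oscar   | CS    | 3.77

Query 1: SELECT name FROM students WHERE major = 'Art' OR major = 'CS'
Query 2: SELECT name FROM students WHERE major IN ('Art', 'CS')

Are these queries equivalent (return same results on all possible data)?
Yes, equivalent

Both queries return: [('Alice',), ('Dave',), ('Ivan',), ('Judy',), ('Mallory',), ('Oscar',)]

Reason: OR vs IN are equivalent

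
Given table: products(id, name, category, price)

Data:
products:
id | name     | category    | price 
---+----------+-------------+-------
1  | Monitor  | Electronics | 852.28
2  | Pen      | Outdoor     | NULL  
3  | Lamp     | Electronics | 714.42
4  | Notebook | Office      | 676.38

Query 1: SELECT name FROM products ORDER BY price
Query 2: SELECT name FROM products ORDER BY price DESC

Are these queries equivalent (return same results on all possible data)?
No, not equivalent

Query 1 returns: [('Pen',), ('Notebook',), ('Lamp',), ('Monitor',)]
Query 2 returns: [('Monitor',), ('Lamp',), ('Notebook',), ('Pen',)]

Reason: ASC vs DESC gives opposite ordering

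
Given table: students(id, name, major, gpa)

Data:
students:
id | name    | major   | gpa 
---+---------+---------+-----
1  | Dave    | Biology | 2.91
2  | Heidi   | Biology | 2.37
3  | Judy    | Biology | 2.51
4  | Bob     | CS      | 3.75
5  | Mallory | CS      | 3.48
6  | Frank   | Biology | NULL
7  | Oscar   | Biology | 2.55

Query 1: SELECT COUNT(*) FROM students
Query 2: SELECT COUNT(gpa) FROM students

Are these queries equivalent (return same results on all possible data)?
No, not equivalent

Query 1 returns: [(7,)]
Query 2 returns: [(6,)]

Reason: COUNT(*) includes NULLs, COUNT(column) excludes them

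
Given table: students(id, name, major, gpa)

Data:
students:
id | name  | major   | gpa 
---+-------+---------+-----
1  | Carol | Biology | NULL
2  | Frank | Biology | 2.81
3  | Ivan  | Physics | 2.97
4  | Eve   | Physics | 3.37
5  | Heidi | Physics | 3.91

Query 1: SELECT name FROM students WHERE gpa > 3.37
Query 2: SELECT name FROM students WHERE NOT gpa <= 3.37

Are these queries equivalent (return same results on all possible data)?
Yes, equivalent

Both queries return: [('Heidi',)]

Reason: Both filter gpa > 3.37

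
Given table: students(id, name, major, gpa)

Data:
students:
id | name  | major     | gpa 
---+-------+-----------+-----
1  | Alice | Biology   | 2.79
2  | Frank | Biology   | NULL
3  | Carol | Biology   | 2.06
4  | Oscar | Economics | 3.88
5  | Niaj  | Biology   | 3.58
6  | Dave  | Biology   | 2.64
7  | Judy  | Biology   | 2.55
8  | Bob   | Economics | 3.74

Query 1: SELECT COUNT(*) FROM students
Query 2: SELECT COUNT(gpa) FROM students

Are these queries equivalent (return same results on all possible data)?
No, not equivalent

Query 1 returns: [(8,)]
Query 2 returns: [(7,)]

Reason: COUNT(*) includes NULLs, COUNT(column) excludes them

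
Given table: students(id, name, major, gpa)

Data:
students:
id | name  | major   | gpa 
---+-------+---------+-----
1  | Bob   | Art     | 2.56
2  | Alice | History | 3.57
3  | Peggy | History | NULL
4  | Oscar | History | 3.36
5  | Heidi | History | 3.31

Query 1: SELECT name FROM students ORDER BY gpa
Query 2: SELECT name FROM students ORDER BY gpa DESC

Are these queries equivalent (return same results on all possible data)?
No, not equivalent

Query 1 returns: [('Peggy',), ('Bob',), ('Heidi',), ('Oscar',), ('Alice',)]
Query 2 returns: [('Alice',), ('Oscar',), ('Heidi',), ('Bob',), ('Peggy',)]

Reason: ASC vs DESC gives opposite ordering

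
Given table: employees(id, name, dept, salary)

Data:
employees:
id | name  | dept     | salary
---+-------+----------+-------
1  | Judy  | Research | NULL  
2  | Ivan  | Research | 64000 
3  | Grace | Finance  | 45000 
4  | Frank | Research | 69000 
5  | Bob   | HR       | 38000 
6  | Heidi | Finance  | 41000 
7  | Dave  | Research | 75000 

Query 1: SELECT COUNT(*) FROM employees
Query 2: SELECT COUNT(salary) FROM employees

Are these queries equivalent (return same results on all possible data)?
No, not equivalent

Query 1 returns: [(7,)]
Query 2 returns: [(6,)]

Reason: COUNT(*) includes NULLs, COUNT(column) excludes them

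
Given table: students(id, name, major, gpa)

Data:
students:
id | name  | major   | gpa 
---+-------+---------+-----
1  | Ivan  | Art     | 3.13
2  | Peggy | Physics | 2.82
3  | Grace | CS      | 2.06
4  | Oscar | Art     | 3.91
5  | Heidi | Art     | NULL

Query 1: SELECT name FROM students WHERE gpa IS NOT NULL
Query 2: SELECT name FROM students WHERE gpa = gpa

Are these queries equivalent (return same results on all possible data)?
Yes, equivalent

Both queries return: [('Grace',), ('Ivan',), ('Oscar',), ('Peggy',)]

Reason: IS NOT NULL vs self-equality (both exclude NULLs)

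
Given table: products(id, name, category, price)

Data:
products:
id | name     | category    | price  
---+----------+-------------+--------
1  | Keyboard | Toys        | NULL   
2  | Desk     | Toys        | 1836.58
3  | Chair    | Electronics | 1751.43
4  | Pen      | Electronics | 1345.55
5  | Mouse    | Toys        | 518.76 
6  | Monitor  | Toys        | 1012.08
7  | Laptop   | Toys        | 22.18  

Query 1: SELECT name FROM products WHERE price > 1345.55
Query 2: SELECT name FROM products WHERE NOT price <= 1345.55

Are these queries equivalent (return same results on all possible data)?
Yes, equivalent

Both queries return: [('Chair',), ('Desk',)]

Reason: Both filter price > 1345.55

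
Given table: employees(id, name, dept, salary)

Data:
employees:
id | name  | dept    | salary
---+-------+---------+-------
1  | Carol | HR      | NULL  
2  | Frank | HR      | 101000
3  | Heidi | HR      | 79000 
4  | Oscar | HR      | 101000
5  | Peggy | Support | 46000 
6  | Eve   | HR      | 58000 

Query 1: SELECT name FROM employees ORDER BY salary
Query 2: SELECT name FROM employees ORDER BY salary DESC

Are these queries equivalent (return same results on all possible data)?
No, not equivalent

Query 1 returns: [('Carol',), ('Peggy',), ('Eve',), ('Heidi',), ('Frank',), ('Oscar',)]
Query 2 returns: [('Frank',), ('Oscar',), ('Heidi',), ('Eve',), ('Peggy',), ('Carol',)]

Reason: ASC vs DESC gives opposite ordering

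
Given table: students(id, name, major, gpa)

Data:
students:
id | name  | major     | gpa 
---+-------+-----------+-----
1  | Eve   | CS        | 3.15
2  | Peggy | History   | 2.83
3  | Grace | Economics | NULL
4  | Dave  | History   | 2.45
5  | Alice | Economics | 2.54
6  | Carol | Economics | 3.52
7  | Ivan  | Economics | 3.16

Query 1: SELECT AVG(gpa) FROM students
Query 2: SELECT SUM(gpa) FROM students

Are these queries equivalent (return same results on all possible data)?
No, not equivalent

Query 1 returns: [(2.9416666666666664,)]
Query 2 returns: [(17.65,)]

Reason: AVG vs SUM give different aggregate values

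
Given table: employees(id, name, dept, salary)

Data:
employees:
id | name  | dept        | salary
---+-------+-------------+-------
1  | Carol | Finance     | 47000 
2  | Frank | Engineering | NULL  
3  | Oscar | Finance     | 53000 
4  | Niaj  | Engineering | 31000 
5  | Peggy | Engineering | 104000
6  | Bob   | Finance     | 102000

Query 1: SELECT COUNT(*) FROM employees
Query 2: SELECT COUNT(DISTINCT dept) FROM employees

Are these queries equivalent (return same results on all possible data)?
No, not equivalent

Query 1 returns: [(6,)]
Query 2 returns: [(2,)]

Reason: COUNT(*) counts rows, COUNT(DISTINCT dept) counts unique depts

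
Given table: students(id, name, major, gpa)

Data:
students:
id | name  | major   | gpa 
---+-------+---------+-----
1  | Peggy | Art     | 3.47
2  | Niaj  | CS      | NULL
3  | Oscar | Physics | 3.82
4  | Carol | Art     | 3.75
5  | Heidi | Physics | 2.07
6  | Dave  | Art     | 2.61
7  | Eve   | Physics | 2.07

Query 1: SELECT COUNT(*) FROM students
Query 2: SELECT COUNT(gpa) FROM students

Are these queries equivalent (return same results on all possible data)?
No, not equivalent

Query 1 returns: [(7,)]
Query 2 returns: [(6,)]

Reason: COUNT(*) includes NULLs, COUNT(column) excludes them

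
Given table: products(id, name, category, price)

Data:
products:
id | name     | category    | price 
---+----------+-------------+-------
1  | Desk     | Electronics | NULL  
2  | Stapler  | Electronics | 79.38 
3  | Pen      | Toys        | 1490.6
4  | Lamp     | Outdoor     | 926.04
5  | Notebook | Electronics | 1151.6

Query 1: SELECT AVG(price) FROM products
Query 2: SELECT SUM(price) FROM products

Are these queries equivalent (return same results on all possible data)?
No, not equivalent

Query 1 returns: [(911.905,)]
Query 2 returns: [(3647.62,)]

Reason: AVG vs SUM give different aggregate values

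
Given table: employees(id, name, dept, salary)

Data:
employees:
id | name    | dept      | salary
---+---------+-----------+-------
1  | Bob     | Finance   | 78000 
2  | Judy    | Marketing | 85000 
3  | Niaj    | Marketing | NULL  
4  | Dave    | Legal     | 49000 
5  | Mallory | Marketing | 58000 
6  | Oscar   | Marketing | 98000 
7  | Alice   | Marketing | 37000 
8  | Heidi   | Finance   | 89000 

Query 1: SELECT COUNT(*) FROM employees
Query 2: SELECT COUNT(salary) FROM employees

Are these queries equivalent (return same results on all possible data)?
No, not equivalent

Query 1 returns: [(8,)]
Query 2 returns: [(7,)]

Reason: COUNT(*) includes NULLs, COUNT(column) excludes them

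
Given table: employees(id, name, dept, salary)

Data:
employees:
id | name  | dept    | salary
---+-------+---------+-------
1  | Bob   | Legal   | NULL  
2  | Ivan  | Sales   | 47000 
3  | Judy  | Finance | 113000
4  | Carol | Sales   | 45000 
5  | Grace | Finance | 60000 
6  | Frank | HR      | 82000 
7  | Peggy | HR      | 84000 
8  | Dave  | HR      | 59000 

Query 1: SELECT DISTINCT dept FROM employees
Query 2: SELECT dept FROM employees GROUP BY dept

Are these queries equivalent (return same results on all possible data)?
Yes, equivalent

Both queries return: [('Finance',), ('HR',), ('Legal',), ('Sales',)]

Reason: Both get unique depts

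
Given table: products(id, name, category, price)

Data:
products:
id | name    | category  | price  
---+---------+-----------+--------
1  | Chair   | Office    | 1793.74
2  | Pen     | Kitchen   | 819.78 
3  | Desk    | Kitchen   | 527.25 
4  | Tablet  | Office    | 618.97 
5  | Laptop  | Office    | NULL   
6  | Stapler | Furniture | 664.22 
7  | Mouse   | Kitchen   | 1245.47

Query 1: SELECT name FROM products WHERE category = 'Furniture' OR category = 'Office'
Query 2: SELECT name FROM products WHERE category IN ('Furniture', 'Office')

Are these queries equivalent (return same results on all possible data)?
Yes, equivalent

Both queries return: [('Chair',), ('Laptop',), ('Stapler',), ('Tablet',)]

Reason: OR vs IN are equivalent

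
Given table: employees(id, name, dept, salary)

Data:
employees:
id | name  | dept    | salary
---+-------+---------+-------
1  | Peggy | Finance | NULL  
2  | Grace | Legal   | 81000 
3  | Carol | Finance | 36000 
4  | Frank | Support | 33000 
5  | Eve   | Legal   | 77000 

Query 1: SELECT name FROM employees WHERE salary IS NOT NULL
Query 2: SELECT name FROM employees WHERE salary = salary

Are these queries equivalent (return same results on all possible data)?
Yes, equivalent

Both queries return: [('Carol',), ('Eve',), ('Frank',), ('Grace',)]

Reason: IS NOT NULL vs self-equality (both exclude NULLs)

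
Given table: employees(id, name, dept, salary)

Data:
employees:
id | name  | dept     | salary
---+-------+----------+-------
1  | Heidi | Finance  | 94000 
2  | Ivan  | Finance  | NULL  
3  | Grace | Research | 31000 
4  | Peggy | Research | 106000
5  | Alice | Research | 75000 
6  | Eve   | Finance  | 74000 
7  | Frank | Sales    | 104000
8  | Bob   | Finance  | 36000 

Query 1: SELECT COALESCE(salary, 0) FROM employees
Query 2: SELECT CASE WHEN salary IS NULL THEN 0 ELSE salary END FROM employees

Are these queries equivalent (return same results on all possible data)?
Yes, equivalent

Both queries return: [(0,), (31000,), (36000,), (74000,), (75000,), (94000,), (104000,), (106000,)]

Reason: COALESCE vs CASE for NULL handling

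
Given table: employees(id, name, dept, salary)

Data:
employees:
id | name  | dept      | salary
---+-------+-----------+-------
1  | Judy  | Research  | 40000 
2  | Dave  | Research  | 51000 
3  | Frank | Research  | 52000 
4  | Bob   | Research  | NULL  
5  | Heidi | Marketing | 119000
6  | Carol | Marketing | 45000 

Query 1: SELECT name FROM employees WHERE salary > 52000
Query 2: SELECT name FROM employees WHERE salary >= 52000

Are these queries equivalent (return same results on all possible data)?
No, not equivalent

Query 1 returns: [('Heidi',)]
Query 2 returns: [('Frank',), ('Heidi',)]

Reason: > vs >= gives different results when salary = 52000 exists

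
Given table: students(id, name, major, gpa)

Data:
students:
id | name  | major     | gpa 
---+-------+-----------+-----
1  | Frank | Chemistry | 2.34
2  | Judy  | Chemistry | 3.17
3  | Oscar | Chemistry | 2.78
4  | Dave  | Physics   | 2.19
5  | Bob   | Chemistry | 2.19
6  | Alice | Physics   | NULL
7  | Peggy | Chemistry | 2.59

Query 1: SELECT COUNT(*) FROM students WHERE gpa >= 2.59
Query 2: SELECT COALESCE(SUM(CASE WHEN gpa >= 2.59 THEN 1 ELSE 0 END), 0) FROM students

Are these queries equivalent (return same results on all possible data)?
Yes, equivalent

Both queries return: [(3,)]

Reason: COUNT with WHERE vs conditional SUM (COALESCE handles empty-table NULL)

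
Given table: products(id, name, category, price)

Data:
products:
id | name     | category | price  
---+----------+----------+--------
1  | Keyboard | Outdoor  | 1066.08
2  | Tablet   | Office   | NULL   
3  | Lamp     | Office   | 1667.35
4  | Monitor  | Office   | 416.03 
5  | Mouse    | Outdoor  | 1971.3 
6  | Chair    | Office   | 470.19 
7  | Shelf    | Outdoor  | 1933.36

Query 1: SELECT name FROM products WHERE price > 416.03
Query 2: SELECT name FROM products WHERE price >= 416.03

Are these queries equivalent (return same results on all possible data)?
No, not equivalent

Query 1 returns: [('Keyboard',), ('Lamp',), ('Mouse',), ('Chair',), ('Shelf',)]
Query 2 returns: [('Keyboard',), ('Lamp',), ('Monitor',), ('Mouse',), ('Chair',), ('Shelf',)]

Reason: > vs >= gives different results when price = 416.03 exists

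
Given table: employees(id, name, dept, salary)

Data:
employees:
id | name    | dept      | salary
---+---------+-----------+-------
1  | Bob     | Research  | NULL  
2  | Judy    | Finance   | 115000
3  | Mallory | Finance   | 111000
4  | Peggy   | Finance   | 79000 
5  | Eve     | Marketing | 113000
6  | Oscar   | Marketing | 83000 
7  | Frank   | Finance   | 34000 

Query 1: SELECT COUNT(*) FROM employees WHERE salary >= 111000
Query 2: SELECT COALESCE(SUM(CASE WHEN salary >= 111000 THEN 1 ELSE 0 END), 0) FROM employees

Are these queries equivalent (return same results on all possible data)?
Yes, equivalent

Both queries return: [(3,)]

Reason: COUNT with WHERE vs conditional SUM (COALESCE handles empty-table NULL)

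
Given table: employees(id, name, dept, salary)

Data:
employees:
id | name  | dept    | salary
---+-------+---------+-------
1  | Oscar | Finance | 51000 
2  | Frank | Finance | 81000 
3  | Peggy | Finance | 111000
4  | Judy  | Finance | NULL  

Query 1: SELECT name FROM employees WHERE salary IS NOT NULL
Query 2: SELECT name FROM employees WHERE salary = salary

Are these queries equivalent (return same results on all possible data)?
Yes, equivalent

Both queries return: [('Frank',), ('Oscar',), ('Peggy',)]

Reason: IS NOT NULL vs self-equality (both exclude NULLs)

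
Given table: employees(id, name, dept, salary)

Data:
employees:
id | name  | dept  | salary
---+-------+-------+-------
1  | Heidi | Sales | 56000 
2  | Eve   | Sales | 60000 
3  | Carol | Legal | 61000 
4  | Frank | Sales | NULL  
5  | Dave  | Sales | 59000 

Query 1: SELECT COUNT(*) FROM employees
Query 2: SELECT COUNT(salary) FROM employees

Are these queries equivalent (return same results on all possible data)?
No, not equivalent

Query 1 returns: [(5,)]
Query 2 returns: [(4,)]

Reason: COUNT(*) includes NULLs, COUNT(column) excludes them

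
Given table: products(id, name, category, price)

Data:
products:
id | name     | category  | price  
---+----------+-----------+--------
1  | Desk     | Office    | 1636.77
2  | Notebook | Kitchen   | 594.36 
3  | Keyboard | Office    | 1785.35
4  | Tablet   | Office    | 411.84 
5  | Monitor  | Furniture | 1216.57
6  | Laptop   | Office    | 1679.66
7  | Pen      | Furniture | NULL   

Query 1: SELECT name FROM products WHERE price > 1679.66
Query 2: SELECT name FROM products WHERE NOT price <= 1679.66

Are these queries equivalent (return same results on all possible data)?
Yes, equivalent

Both queries return: [('Keyboard',)]

Reason: Both filter price > 1679.66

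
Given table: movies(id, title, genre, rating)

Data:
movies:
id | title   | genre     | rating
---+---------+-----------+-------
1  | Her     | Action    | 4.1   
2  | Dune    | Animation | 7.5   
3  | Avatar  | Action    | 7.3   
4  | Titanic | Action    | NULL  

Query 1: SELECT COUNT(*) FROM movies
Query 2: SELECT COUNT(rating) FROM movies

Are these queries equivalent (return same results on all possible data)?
No, not equivalent

Query 1 returns: [(4,)]
Query 2 returns: [(3,)]

Reason: COUNT(*) includes NULLs, COUNT(column) excludes them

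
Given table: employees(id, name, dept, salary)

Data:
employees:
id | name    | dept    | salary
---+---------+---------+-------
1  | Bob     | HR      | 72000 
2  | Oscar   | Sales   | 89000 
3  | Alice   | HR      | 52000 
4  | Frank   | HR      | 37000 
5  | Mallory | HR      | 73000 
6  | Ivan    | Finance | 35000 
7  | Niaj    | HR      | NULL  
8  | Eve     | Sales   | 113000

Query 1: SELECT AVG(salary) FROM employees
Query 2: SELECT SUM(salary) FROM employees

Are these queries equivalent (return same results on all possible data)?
No, not equivalent

Query 1 returns: [(67285.71428571429,)]
Query 2 returns: [(471000,)]

Reason: AVG vs SUM give different aggregate values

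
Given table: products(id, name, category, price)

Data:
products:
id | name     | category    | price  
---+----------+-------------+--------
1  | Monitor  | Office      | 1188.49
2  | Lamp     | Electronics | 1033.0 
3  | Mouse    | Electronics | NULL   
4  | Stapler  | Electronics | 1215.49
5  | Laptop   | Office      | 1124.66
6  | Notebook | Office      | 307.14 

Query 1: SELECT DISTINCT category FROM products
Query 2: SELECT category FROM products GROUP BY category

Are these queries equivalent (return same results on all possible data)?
Yes, equivalent

Both queries return: [('Electronics',), ('Office',)]

Reason: Both get unique categorys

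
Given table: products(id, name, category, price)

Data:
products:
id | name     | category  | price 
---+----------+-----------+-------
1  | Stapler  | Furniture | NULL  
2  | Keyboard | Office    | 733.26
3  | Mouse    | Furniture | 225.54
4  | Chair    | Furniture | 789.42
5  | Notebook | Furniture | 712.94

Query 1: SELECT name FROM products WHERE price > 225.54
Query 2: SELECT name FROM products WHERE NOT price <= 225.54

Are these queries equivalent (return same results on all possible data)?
Yes, equivalent

Both queries return: [('Chair',), ('Keyboard',), ('Notebook',)]

Reason: Both filter price > 225.54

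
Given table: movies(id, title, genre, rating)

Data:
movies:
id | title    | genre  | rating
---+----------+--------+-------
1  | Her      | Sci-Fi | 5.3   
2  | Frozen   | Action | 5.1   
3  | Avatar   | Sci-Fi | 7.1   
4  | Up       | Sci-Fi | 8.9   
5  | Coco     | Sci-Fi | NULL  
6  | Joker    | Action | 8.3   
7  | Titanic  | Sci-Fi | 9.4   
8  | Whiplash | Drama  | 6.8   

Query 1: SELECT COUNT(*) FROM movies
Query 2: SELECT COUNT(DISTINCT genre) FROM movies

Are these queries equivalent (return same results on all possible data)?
No, not equivalent

Query 1 returns: [(8,)]
Query 2 returns: [(3,)]

Reason: COUNT(*) counts rows, COUNT(DISTINCT genre) counts unique genres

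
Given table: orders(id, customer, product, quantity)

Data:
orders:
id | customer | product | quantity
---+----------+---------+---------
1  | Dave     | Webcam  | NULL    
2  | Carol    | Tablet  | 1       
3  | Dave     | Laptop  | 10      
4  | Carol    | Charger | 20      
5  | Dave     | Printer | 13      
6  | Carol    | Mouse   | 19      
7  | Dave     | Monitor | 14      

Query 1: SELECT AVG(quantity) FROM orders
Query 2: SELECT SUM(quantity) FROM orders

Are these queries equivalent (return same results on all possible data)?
No, not equivalent

Query 1 returns: [(12.833333333333334,)]
Query 2 returns: [(77,)]

Reason: AVG vs SUM give different aggregate values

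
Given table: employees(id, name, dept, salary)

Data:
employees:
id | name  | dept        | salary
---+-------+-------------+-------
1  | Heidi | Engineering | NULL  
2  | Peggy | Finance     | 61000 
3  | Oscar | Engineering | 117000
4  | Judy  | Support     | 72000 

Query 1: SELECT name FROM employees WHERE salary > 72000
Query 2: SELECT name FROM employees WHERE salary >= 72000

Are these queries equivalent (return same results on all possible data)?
No, not equivalent

Query 1 returns: [('Oscar',)]
Query 2 returns: [('Oscar',), ('Judy',)]

Reason: > vs >= gives different results when salary = 72000 exists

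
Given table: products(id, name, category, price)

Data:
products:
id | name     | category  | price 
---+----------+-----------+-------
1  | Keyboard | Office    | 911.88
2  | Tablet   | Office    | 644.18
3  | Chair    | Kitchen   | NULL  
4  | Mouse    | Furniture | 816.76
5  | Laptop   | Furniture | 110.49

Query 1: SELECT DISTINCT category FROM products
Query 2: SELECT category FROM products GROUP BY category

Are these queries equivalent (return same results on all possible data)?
Yes, equivalent

Both queries return: [('Furniture',), ('Kitchen',), ('Office',)]

Reason: Both get unique categorys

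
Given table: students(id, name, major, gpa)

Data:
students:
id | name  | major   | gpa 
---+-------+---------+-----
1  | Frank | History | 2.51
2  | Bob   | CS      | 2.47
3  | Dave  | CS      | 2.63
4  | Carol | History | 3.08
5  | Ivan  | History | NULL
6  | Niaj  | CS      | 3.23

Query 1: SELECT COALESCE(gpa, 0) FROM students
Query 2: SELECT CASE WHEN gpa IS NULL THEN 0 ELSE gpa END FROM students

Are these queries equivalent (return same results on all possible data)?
Yes, equivalent

Both queries return: [(0,), (2.47,), (2.51,), (2.63,), (3.08,), (3.23,)]

Reason: COALESCE vs CASE for NULL handling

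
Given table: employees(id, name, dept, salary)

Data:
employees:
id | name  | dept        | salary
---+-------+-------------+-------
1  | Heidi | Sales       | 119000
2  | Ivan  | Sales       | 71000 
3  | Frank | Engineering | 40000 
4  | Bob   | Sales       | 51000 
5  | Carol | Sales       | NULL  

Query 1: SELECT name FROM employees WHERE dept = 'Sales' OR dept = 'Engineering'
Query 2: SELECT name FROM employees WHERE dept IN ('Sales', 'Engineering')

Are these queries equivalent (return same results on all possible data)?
Yes, equivalent

Both queries return: [('Bob',), ('Carol',), ('Frank',), ('Heidi',), ('Ivan',)]

Reason: OR vs IN are equivalent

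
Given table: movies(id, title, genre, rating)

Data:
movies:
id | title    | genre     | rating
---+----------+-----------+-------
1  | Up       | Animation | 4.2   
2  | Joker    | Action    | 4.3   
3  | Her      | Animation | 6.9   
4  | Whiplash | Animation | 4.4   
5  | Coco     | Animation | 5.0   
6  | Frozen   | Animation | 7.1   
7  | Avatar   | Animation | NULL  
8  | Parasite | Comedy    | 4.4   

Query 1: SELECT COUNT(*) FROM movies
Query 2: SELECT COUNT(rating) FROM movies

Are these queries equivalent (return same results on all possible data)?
No, not equivalent

Query 1 returns: [(8,)]
Query 2 returns: [(7,)]

Reason: COUNT(*) includes NULLs, COUNT(column) excludes them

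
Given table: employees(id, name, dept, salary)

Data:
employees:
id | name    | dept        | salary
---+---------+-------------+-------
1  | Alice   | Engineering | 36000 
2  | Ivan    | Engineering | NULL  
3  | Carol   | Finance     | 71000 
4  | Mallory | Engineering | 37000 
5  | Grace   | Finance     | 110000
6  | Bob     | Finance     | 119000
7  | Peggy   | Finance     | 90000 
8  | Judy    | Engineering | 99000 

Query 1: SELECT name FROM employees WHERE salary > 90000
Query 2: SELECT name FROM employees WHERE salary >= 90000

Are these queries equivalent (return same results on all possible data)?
No, not equivalent

Query 1 returns: [('Grace',), ('Bob',), ('Judy',)]
Query 2 returns: [('Grace',), ('Bob',), ('Peggy',), ('Judy',)]

Reason: > vs >= gives different results when salary = 90000 exists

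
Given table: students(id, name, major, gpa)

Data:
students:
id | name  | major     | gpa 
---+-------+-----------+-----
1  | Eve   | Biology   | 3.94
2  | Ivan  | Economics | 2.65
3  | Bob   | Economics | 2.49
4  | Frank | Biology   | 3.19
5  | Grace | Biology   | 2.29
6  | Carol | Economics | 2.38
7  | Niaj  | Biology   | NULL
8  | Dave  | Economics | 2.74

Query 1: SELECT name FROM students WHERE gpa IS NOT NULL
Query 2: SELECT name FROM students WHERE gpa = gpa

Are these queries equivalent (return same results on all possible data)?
Yes, equivalent

Both queries return: [('Bob',), ('Carol',), ('Dave',), ('Eve',), ('Frank',), ('Grace',), ('Ivan',)]

Reason: IS NOT NULL vs self-equality (both exclude NULLs)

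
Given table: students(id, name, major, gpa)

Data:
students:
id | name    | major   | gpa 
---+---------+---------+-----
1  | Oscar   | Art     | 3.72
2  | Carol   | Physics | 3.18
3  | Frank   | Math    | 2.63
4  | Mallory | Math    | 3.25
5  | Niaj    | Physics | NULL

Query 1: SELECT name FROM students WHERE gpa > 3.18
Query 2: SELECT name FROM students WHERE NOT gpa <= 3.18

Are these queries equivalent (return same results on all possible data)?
Yes, equivalent

Both queries return: [('Mallory',), ('Oscar',)]

Reason: Both filter gpa > 3.18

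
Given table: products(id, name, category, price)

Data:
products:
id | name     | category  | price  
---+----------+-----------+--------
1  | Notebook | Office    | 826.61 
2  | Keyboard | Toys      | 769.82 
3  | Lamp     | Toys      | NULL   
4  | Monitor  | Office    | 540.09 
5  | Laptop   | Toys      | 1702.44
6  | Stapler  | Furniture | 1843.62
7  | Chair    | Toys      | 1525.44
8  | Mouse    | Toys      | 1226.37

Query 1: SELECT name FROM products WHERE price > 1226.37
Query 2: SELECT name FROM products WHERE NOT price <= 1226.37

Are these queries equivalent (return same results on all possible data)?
Yes, equivalent

Both queries return: [('Chair',), ('Laptop',), ('Stapler',)]

Reason: Both filter price > 1226.37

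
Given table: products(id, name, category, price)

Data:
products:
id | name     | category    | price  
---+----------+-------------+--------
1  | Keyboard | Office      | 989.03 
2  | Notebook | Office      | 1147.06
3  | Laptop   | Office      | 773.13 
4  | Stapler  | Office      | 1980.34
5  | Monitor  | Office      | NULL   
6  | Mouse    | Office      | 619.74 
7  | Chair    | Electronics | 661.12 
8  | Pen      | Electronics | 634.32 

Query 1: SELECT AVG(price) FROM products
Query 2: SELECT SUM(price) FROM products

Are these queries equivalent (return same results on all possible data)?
No, not equivalent

Query 1 returns: [(972.1057142857143,)]
Query 2 returns: [(6804.74,)]

Reason: AVG vs SUM give different aggregate values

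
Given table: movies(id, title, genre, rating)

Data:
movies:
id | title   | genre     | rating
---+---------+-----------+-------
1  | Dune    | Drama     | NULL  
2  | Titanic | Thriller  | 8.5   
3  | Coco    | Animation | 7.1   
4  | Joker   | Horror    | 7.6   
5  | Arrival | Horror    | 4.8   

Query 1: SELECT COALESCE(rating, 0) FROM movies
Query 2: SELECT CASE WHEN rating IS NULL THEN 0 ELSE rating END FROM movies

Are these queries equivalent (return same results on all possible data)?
Yes, equivalent

Both queries return: [(0,), (4.8,), (7.1,), (7.6,), (8.5,)]

Reason: COALESCE vs CASE for NULL handling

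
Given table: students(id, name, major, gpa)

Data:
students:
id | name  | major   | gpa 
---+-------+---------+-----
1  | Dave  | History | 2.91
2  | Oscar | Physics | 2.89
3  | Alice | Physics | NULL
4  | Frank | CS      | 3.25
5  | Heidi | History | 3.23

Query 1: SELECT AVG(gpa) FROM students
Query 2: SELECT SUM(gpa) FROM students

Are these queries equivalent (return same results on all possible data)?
No, not equivalent

Query 1 returns: [(3.0700000000000003,)]
Query 2 returns: [(12.280000000000001,)]

Reason: AVG vs SUM give different aggregate values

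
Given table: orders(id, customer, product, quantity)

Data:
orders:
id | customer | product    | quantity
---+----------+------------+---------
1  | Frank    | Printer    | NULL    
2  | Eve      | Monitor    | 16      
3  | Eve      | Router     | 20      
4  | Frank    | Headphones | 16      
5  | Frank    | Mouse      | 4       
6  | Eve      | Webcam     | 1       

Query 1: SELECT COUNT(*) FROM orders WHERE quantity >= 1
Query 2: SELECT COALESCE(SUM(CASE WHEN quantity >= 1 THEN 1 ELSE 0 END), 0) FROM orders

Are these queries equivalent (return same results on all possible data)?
Yes, equivalent

Both queries return: [(5,)]

Reason: COUNT with WHERE vs conditional SUM (COALESCE handles empty-table NULL)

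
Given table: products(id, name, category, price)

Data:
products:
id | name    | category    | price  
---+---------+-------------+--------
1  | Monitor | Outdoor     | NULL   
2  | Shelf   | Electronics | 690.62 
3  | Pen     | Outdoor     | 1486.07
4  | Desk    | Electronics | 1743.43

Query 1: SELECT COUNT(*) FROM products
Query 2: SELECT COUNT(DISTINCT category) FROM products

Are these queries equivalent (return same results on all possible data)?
No, not equivalent

Query 1 returns: [(4,)]
Query 2 returns: [(2,)]

Reason: COUNT(*) counts rows, COUNT(DISTINCT category) counts unique categorys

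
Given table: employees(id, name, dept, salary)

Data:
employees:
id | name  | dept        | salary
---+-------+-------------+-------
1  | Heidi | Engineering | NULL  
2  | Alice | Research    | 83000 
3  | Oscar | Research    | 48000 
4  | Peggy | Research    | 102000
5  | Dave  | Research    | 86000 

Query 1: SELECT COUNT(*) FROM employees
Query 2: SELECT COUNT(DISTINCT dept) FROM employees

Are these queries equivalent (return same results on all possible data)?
No, not equivalent

Query 1 returns: [(5,)]
Query 2 returns: [(2,)]

Reason: COUNT(*) counts rows, COUNT(DISTINCT dept) counts unique depts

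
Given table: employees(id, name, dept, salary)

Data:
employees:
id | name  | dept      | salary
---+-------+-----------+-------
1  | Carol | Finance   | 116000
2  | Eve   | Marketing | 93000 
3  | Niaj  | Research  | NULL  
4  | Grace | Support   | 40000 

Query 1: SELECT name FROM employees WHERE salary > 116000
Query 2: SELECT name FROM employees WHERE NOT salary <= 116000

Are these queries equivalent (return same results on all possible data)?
Yes, equivalent

Both queries return: []

Reason: Both filter salary > 116000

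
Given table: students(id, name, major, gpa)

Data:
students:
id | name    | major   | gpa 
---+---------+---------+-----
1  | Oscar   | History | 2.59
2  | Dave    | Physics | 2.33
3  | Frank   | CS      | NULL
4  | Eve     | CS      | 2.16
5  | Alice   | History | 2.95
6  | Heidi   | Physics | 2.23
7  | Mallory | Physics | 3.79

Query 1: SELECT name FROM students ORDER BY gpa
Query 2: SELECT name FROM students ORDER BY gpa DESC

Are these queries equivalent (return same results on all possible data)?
No, not equivalent

Query 1 returns: [('Frank',), ('Eve',), ('Heidi',), ('Dave',), ('Oscar',), ('Alice',), ('Mallory',)]
Query 2 returns: [('Mallory',), ('Alice',), ('Oscar',), ('Dave',), ('Heidi',), ('Eve',), ('Frank',)]

Reason: ASC vs DESC gives opposite ordering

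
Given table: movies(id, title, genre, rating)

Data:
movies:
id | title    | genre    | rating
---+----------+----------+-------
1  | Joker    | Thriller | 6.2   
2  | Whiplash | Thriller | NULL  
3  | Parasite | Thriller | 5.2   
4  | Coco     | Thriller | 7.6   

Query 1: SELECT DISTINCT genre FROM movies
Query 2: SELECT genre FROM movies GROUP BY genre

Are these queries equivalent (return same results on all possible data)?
Yes, equivalent

Both queries return: [('Thriller',)]

Reason: Both get unique genres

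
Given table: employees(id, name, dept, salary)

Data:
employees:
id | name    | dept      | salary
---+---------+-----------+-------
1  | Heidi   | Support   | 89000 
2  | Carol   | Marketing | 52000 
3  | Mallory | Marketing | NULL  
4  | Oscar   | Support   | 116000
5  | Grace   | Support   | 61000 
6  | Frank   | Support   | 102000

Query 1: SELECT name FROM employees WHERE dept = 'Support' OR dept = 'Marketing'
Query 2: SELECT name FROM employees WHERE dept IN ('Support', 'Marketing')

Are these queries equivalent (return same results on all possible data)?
Yes, equivalent

Both queries return: [('Carol',), ('Frank',), ('Grace',), ('Heidi',), ('Mallory',), ('Oscar',)]

Reason: OR vs IN are equivalent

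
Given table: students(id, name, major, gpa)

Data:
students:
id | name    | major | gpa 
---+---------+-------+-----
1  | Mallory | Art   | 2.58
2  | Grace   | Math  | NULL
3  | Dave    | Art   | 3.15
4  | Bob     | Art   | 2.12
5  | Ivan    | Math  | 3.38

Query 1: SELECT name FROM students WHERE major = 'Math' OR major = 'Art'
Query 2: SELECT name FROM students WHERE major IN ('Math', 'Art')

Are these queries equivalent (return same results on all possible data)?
Yes, equivalent

Both queries return: [('Bob',), ('Dave',), ('Grace',), ('Ivan',), ('Mallory',)]

Reason: OR vs IN are equivalent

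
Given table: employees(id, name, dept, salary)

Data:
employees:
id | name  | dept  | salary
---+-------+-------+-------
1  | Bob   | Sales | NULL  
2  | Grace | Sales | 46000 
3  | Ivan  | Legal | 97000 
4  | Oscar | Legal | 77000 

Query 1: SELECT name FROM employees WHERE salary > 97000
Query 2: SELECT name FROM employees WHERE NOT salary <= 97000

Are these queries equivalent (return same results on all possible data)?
Yes, equivalent

Both queries return: []

Reason: Both filter salary > 97000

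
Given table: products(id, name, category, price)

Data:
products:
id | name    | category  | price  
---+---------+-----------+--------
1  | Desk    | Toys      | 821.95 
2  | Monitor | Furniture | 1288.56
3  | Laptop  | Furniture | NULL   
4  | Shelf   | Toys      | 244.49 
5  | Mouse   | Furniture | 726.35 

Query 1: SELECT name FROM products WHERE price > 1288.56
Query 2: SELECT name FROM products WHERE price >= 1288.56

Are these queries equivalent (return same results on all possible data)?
No, not equivalent

Query 1 returns: []
Query 2 returns: [('Monitor',)]

Reason: > vs >= gives different results when price = 1288.56 exists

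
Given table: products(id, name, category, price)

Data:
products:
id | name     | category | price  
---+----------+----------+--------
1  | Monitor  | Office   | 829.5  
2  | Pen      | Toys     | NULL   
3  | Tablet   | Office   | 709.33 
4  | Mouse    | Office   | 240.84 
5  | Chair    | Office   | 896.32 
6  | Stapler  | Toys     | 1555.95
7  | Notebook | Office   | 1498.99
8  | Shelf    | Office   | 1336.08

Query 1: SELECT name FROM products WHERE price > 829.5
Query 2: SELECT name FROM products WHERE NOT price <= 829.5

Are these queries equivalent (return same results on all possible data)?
Yes, equivalent

Both queries return: [('Chair',), ('Notebook',), ('Shelf',), ('Stapler',)]

Reason: Both filter price > 829.5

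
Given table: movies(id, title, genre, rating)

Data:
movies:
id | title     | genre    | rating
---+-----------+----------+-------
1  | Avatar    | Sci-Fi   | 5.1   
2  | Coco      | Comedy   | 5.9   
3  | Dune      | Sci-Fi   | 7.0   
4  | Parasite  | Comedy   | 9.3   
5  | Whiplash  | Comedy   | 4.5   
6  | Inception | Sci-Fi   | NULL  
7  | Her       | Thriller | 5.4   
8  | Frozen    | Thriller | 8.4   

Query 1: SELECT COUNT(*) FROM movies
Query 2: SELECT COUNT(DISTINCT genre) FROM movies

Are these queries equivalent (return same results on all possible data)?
No, not equivalent

Query 1 returns: [(8,)]
Query 2 returns: [(3,)]

Reason: COUNT(*) counts rows, COUNT(DISTINCT genre) counts unique genres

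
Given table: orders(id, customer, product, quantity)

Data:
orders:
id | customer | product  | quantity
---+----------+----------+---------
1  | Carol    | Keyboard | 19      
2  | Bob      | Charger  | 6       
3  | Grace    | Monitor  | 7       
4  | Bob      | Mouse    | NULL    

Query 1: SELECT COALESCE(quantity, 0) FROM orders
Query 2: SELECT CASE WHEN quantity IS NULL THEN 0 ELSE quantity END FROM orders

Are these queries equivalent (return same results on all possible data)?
Yes, equivalent

Both queries return: [(0,), (6,), (7,), (19,)]

Reason: COALESCE vs CASE for NULL handling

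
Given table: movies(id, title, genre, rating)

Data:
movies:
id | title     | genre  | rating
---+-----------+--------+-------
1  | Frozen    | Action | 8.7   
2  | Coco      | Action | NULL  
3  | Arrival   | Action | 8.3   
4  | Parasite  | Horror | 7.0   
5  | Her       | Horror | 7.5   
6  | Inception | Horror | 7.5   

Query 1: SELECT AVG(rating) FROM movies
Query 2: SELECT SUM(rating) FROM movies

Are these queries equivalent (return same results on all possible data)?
No, not equivalent

Query 1 returns: [(7.8,)]
Query 2 returns: [(39.0,)]

Reason: AVG vs SUM give different aggregate values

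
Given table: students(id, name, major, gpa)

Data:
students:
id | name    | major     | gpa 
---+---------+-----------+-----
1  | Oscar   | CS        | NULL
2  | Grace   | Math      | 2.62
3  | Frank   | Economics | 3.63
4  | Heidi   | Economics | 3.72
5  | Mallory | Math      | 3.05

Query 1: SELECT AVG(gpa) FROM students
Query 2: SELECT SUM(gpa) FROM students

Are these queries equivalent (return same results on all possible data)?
No, not equivalent

Query 1 returns: [(3.255,)]
Query 2 returns: [(13.02,)]

Reason: AVG vs SUM give different aggregate values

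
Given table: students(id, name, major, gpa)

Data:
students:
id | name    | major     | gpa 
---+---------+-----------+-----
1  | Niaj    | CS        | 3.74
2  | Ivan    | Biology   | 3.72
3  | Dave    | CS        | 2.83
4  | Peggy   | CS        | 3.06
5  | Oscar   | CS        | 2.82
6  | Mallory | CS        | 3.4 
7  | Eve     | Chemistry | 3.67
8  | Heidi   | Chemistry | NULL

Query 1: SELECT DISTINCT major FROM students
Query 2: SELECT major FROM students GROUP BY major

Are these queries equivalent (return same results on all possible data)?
Yes, equivalent

Both queries return: [('Biology',), ('CS',), ('Chemistry',)]

Reason: Both get unique majors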